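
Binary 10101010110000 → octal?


Group into 3-bit groups: 010101010110000
  010 = 2
  101 = 5
  010 = 2
  110 = 6
  000 = 0
= 0o25260


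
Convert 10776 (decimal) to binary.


Divide by 2 repeatedly:
10776 ÷ 2 = 5388 remainder 0
5388 ÷ 2 = 2694 remainder 0
2694 ÷ 2 = 1347 remainder 0
1347 ÷ 2 = 673 remainder 1
673 ÷ 2 = 336 remainder 1
336 ÷ 2 = 168 remainder 0
168 ÷ 2 = 84 remainder 0
84 ÷ 2 = 42 remainder 0
42 ÷ 2 = 21 remainder 0
21 ÷ 2 = 10 remainder 1
10 ÷ 2 = 5 remainder 0
5 ÷ 2 = 2 remainder 1
2 ÷ 2 = 1 remainder 0
1 ÷ 2 = 0 remainder 1
Reading remainders bottom-up:
= 10101000011000


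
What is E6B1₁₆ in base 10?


Positional values:
Position 0: 1 × 16^0 = 1 × 1 = 1
Position 1: B × 16^1 = 11 × 16 = 176
Position 2: 6 × 16^2 = 6 × 256 = 1536
Position 3: E × 16^3 = 14 × 4096 = 57344
Sum = 1 + 176 + 1536 + 57344
= 59057


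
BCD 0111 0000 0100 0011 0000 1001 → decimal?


Each 4-bit group → digit:
  0111 → 7
  0000 → 0
  0100 → 4
  0011 → 3
  0000 → 0
  1001 → 9
= 704309


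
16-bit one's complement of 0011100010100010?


Original: 0011100010100010
Invert all bits:
  bit 0: 0 → 1
  bit 1: 0 → 1
  bit 2: 1 → 0
  bit 3: 1 → 0
  bit 4: 1 → 0
  bit 5: 0 → 1
  bit 6: 0 → 1
  bit 7: 0 → 1
  bit 8: 1 → 0
  bit 9: 0 → 1
  bit 10: 1 → 0
  bit 11: 0 → 1
  bit 12: 0 → 1
  bit 13: 0 → 1
  bit 14: 1 → 0
  bit 15: 0 → 1
= 1100011101011101


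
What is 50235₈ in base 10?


Positional values:
Position 0: 5 × 8^0 = 5
Position 1: 3 × 8^1 = 24
Position 2: 2 × 8^2 = 128
Position 3: 0 × 8^3 = 0
Position 4: 5 × 8^4 = 20480
Sum = 5 + 24 + 128 + 0 + 20480
= 20637


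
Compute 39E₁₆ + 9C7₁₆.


Align and add column by column (LSB to MSB, each column mod 16 with carry):
  039E
+ 09C7
  ----
  col 0: E(14) + 7(7) + 0 (carry in) = 21 → 5(5), carry out 1
  col 1: 9(9) + C(12) + 1 (carry in) = 22 → 6(6), carry out 1
  col 2: 3(3) + 9(9) + 1 (carry in) = 13 → D(13), carry out 0
  col 3: 0(0) + 0(0) + 0 (carry in) = 0 → 0(0), carry out 0
Reading digits MSB→LSB: 0D65
Strip leading zeros: D65
= 0xD65


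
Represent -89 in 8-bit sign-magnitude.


Sign bit: 1 (negative)
Magnitude: 89 = 1011001
= 11011001


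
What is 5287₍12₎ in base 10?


Positional values (base 12):
  7 × 12^0 = 7 × 1 = 7
  8 × 12^1 = 8 × 12 = 96
  2 × 12^2 = 2 × 144 = 288
  5 × 12^3 = 5 × 1728 = 8640
Sum = 7 + 96 + 288 + 8640
= 9031


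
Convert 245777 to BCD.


Each digit → 4-bit binary:
  2 → 0010
  4 → 0100
  5 → 0101
  7 → 0111
  7 → 0111
  7 → 0111
= 0010 0100 0101 0111 0111 0111


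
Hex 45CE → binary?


Each hex digit → 4 binary bits:
  4 = 0100
  5 = 0101
  C = 1100
  E = 1110
Concatenate: 0100 0101 1100 1110
= 0100010111001110


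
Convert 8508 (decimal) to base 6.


Divide by 6 repeatedly:
8508 ÷ 6 = 1418 remainder 0
1418 ÷ 6 = 236 remainder 2
236 ÷ 6 = 39 remainder 2
39 ÷ 6 = 6 remainder 3
6 ÷ 6 = 1 remainder 0
1 ÷ 6 = 0 remainder 1
Reading remainders bottom-up:
= 103220


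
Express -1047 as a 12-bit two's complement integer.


Original: 010000010111
Step 1 - Invert all bits: 101111101000
Step 2 - Add 1: 101111101000 + 1
= 101111101001 (represents -1047)


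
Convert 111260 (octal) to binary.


Each octal digit → 3 binary bits:
  1 = 001
  1 = 001
  1 = 001
  2 = 010
  6 = 110
  0 = 000
Concatenate: 001 001 001 010 110 000
= 001001001010110000


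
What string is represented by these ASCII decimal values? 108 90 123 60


Codes (decimal): 108 90 123 60
Per-code ASCII lookup:
  108  (range 97-122: lowercase, 108 - 97 = 11) → 'l'
  90  (range 65-90: uppercase, 90 - 65 = 25) → 'Z'
  123  (special character) → '{'
  60  (special character) → '<'
= 'lZ{<'


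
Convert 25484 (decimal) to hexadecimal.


Divide by 16 repeatedly:
25484 ÷ 16 = 1592 remainder 12 (C)
1592 ÷ 16 = 99 remainder 8 (8)
99 ÷ 16 = 6 remainder 3 (3)
6 ÷ 16 = 0 remainder 6 (6)
Reading remainders bottom-up:
= 0x638C


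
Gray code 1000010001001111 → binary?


Gray code: 1000010001001111
MSB stays the same: 1
Each subsequent bit = prev_binary XOR current_gray:
  B[1] = 1 XOR 0 = 1
  B[2] = 1 XOR 0 = 1
  B[3] = 1 XOR 0 = 1
  B[4] = 1 XOR 0 = 1
  B[5] = 1 XOR 1 = 0
  B[6] = 0 XOR 0 = 0
  B[7] = 0 XOR 0 = 0
  B[8] = 0 XOR 0 = 0
  B[9] = 0 XOR 1 = 1
  B[10] = 1 XOR 0 = 1
  B[11] = 1 XOR 0 = 1
  B[12] = 1 XOR 1 = 0
  B[13] = 0 XOR 1 = 1
  B[14] = 1 XOR 1 = 0
  B[15] = 0 XOR 1 = 1
= 1111100001110101 (63605 decimal)


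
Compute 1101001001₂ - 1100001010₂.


Align and subtract column by column (LSB to MSB, borrowing when needed):
  1101001001
- 1100001010
  ----------
  col 0: (1 - 0 borrow-in) - 0 → 1 - 0 = 1, borrow out 0
  col 1: (0 - 0 borrow-in) - 1 → borrow from next column: (0+2) - 1 = 1, borrow out 1
  col 2: (0 - 1 borrow-in) - 0 → borrow from next column: (-1+2) - 0 = 1, borrow out 1
  col 3: (1 - 1 borrow-in) - 1 → borrow from next column: (0+2) - 1 = 1, borrow out 1
  col 4: (0 - 1 borrow-in) - 0 → borrow from next column: (-1+2) - 0 = 1, borrow out 1
  col 5: (0 - 1 borrow-in) - 0 → borrow from next column: (-1+2) - 0 = 1, borrow out 1
  col 6: (1 - 1 borrow-in) - 0 → 0 - 0 = 0, borrow out 0
  col 7: (0 - 0 borrow-in) - 0 → 0 - 0 = 0, borrow out 0
  col 8: (1 - 0 borrow-in) - 1 → 1 - 1 = 0, borrow out 0
  col 9: (1 - 0 borrow-in) - 1 → 1 - 1 = 0, borrow out 0
Reading bits MSB→LSB: 0000111111
Strip leading zeros: 111111
= 111111


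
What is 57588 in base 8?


Divide by 8 repeatedly:
57588 ÷ 8 = 7198 remainder 4
7198 ÷ 8 = 899 remainder 6
899 ÷ 8 = 112 remainder 3
112 ÷ 8 = 14 remainder 0
14 ÷ 8 = 1 remainder 6
1 ÷ 8 = 0 remainder 1
Reading remainders bottom-up:
= 0o160364


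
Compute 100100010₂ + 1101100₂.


Align and add column by column (LSB to MSB, carry propagating):
  0100100010
+ 0001101100
  ----------
  col 0: 0 + 0 + 0 (carry in) = 0 → bit 0, carry out 0
  col 1: 1 + 0 + 0 (carry in) = 1 → bit 1, carry out 0
  col 2: 0 + 1 + 0 (carry in) = 1 → bit 1, carry out 0
  col 3: 0 + 1 + 0 (carry in) = 1 → bit 1, carry out 0
  col 4: 0 + 0 + 0 (carry in) = 0 → bit 0, carry out 0
  col 5: 1 + 1 + 0 (carry in) = 2 → bit 0, carry out 1
  col 6: 0 + 1 + 1 (carry in) = 2 → bit 0, carry out 1
  col 7: 0 + 0 + 1 (carry in) = 1 → bit 1, carry out 0
  col 8: 1 + 0 + 0 (carry in) = 1 → bit 1, carry out 0
  col 9: 0 + 0 + 0 (carry in) = 0 → bit 0, carry out 0
Reading bits MSB→LSB: 0110001110
Strip leading zeros: 110001110
= 110001110


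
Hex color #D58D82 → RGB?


Hex: #D58D82
R = D5₁₆ = 213
G = 8D₁₆ = 141
B = 82₁₆ = 130
= RGB(213, 141, 130)


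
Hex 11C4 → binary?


Each hex digit → 4 binary bits:
  1 = 0001
  1 = 0001
  C = 1100
  4 = 0100
Concatenate: 0001 0001 1100 0100
= 0001000111000100


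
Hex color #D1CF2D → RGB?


Hex: #D1CF2D
R = D1₁₆ = 209
G = CF₁₆ = 207
B = 2D₁₆ = 45
= RGB(209, 207, 45)


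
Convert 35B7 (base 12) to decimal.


Positional values (base 12):
  7 × 12^0 = 7 × 1 = 7
  B × 12^1 = 11 × 12 = 132
  5 × 12^2 = 5 × 144 = 720
  3 × 12^3 = 3 × 1728 = 5184
Sum = 7 + 132 + 720 + 5184
= 6043


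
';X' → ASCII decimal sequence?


String: ';X'  (2 characters)
Per-character ASCII lookup:
  ';': special character: ';' = 59
  'X': uppercase starts at 65: 'X' = 65 + 23 = 88
= 59 88


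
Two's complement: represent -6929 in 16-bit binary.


Original: 0001101100010001
Step 1 - Invert all bits: 1110010011101110
Step 2 - Add 1: 1110010011101110 + 1
= 1110010011101111 (represents -6929)


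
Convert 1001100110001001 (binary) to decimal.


Positional values:
Bit 0: 1 × 2^0 = 1
Bit 3: 1 × 2^3 = 8
Bit 7: 1 × 2^7 = 128
Bit 8: 1 × 2^8 = 256
Bit 11: 1 × 2^11 = 2048
Bit 12: 1 × 2^12 = 4096
Bit 15: 1 × 2^15 = 32768
Sum = 1 + 8 + 128 + 256 + 2048 + 4096 + 32768
= 39305


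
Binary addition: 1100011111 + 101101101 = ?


Align and add column by column (LSB to MSB, carry propagating):
  01100011111
+ 00101101101
  -----------
  col 0: 1 + 1 + 0 (carry in) = 2 → bit 0, carry out 1
  col 1: 1 + 0 + 1 (carry in) = 2 → bit 0, carry out 1
  col 2: 1 + 1 + 1 (carry in) = 3 → bit 1, carry out 1
  col 3: 1 + 1 + 1 (carry in) = 3 → bit 1, carry out 1
  col 4: 1 + 0 + 1 (carry in) = 2 → bit 0, carry out 1
  col 5: 0 + 1 + 1 (carry in) = 2 → bit 0, carry out 1
  col 6: 0 + 1 + 1 (carry in) = 2 → bit 0, carry out 1
  col 7: 0 + 0 + 1 (carry in) = 1 → bit 1, carry out 0
  col 8: 1 + 1 + 0 (carry in) = 2 → bit 0, carry out 1
  col 9: 1 + 0 + 1 (carry in) = 2 → bit 0, carry out 1
  col 10: 0 + 0 + 1 (carry in) = 1 → bit 1, carry out 0
Reading bits MSB→LSB: 10010001100
Strip leading zeros: 10010001100
= 10010001100


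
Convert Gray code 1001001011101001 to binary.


Gray code: 1001001011101001
MSB stays the same: 1
Each subsequent bit = prev_binary XOR current_gray:
  B[1] = 1 XOR 0 = 1
  B[2] = 1 XOR 0 = 1
  B[3] = 1 XOR 1 = 0
  B[4] = 0 XOR 0 = 0
  B[5] = 0 XOR 0 = 0
  B[6] = 0 XOR 1 = 1
  B[7] = 1 XOR 0 = 1
  B[8] = 1 XOR 1 = 0
  B[9] = 0 XOR 1 = 1
  B[10] = 1 XOR 1 = 0
  B[11] = 0 XOR 0 = 0
  B[12] = 0 XOR 1 = 1
  B[13] = 1 XOR 0 = 1
  B[14] = 1 XOR 0 = 1
  B[15] = 1 XOR 1 = 0
= 1110001101001110 (58190 decimal)


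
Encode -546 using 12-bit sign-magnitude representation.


Sign bit: 1 (negative)
Magnitude: 546 = 01000100010
= 101000100010


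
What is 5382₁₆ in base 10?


Positional values:
Position 0: 2 × 16^0 = 2 × 1 = 2
Position 1: 8 × 16^1 = 8 × 16 = 128
Position 2: 3 × 16^2 = 3 × 256 = 768
Position 3: 5 × 16^3 = 5 × 4096 = 20480
Sum = 2 + 128 + 768 + 20480
= 21378


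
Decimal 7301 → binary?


Divide by 2 repeatedly:
7301 ÷ 2 = 3650 remainder 1
3650 ÷ 2 = 1825 remainder 0
1825 ÷ 2 = 912 remainder 1
912 ÷ 2 = 456 remainder 0
456 ÷ 2 = 228 remainder 0
228 ÷ 2 = 114 remainder 0
114 ÷ 2 = 57 remainder 0
57 ÷ 2 = 28 remainder 1
28 ÷ 2 = 14 remainder 0
14 ÷ 2 = 7 remainder 0
7 ÷ 2 = 3 remainder 1
3 ÷ 2 = 1 remainder 1
1 ÷ 2 = 0 remainder 1
Reading remainders bottom-up:
= 1110010000101


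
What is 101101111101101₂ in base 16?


Group into 4-bit nibbles: 0101101111101101
  0101 = 5
  1011 = B
  1110 = E
  1101 = D
= 0x5BED


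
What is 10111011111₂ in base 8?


Group into 3-bit groups: 010111011111
  010 = 2
  111 = 7
  011 = 3
  111 = 7
= 0o2737


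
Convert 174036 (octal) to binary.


Each octal digit → 3 binary bits:
  1 = 001
  7 = 111
  4 = 100
  0 = 000
  3 = 011
  6 = 110
Concatenate: 001 111 100 000 011 110
= 001111100000011110


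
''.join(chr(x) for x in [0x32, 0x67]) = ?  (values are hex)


Codes (hex): 0x32 0x67
Per-code ASCII lookup:
  0x32 = 50  (range 48-57: digits, 50 - 48 = 2) → '2'
  0x67 = 103  (range 97-122: lowercase, 103 - 97 = 6) → 'g'
= '2g'


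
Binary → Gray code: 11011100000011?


Binary: 11011100000011
Gray code: G = B XOR (B >> 1)
B >> 1 = 01101110000001
11011100000011 XOR 01101110000001:
  1 XOR 0 = 1
  1 XOR 1 = 0
  0 XOR 1 = 1
  1 XOR 0 = 1
  1 XOR 1 = 0
  1 XOR 1 = 0
  0 XOR 1 = 1
  0 XOR 0 = 0
  0 XOR 0 = 0
  0 XOR 0 = 0
  0 XOR 0 = 0
  0 XOR 0 = 0
  1 XOR 0 = 1
  1 XOR 1 = 0
= 10110010000010


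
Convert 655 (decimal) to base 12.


Divide by 12 repeatedly:
655 ÷ 12 = 54 remainder 7
54 ÷ 12 = 4 remainder 6
4 ÷ 12 = 0 remainder 4
Reading remainders bottom-up:
= 467


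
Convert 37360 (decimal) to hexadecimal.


Divide by 16 repeatedly:
37360 ÷ 16 = 2335 remainder 0 (0)
2335 ÷ 16 = 145 remainder 15 (F)
145 ÷ 16 = 9 remainder 1 (1)
9 ÷ 16 = 0 remainder 9 (9)
Reading remainders bottom-up:
= 0x91F0


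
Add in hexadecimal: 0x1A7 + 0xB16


Align and add column by column (LSB to MSB, each column mod 16 with carry):
  01A7
+ 0B16
  ----
  col 0: 7(7) + 6(6) + 0 (carry in) = 13 → D(13), carry out 0
  col 1: A(10) + 1(1) + 0 (carry in) = 11 → B(11), carry out 0
  col 2: 1(1) + B(11) + 0 (carry in) = 12 → C(12), carry out 0
  col 3: 0(0) + 0(0) + 0 (carry in) = 0 → 0(0), carry out 0
Reading digits MSB→LSB: 0CBD
Strip leading zeros: CBD
= 0xCBD


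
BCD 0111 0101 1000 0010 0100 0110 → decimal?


Each 4-bit group → digit:
  0111 → 7
  0101 → 5
  1000 → 8
  0010 → 2
  0100 → 4
  0110 → 6
= 758246


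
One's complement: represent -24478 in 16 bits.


Original: 0101111110011110
Invert all bits:
  bit 0: 0 → 1
  bit 1: 1 → 0
  bit 2: 0 → 1
  bit 3: 1 → 0
  bit 4: 1 → 0
  bit 5: 1 → 0
  bit 6: 1 → 0
  bit 7: 1 → 0
  bit 8: 1 → 0
  bit 9: 0 → 1
  bit 10: 0 → 1
  bit 11: 1 → 0
  bit 12: 1 → 0
  bit 13: 1 → 0
  bit 14: 1 → 0
  bit 15: 0 → 1
= 1010000001100001


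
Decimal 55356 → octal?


Divide by 8 repeatedly:
55356 ÷ 8 = 6919 remainder 4
6919 ÷ 8 = 864 remainder 7
864 ÷ 8 = 108 remainder 0
108 ÷ 8 = 13 remainder 4
13 ÷ 8 = 1 remainder 5
1 ÷ 8 = 0 remainder 1
Reading remainders bottom-up:
= 0o154074


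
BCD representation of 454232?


Each digit → 4-bit binary:
  4 → 0100
  5 → 0101
  4 → 0100
  2 → 0010
  3 → 0011
  2 → 0010
= 0100 0101 0100 0010 0011 0010


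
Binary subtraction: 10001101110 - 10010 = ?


Align and subtract column by column (LSB to MSB, borrowing when needed):
  10001101110
- 00000010010
  -----------
  col 0: (0 - 0 borrow-in) - 0 → 0 - 0 = 0, borrow out 0
  col 1: (1 - 0 borrow-in) - 1 → 1 - 1 = 0, borrow out 0
  col 2: (1 - 0 borrow-in) - 0 → 1 - 0 = 1, borrow out 0
  col 3: (1 - 0 borrow-in) - 0 → 1 - 0 = 1, borrow out 0
  col 4: (0 - 0 borrow-in) - 1 → borrow from next column: (0+2) - 1 = 1, borrow out 1
  col 5: (1 - 1 borrow-in) - 0 → 0 - 0 = 0, borrow out 0
  col 6: (1 - 0 borrow-in) - 0 → 1 - 0 = 1, borrow out 0
  col 7: (0 - 0 borrow-in) - 0 → 0 - 0 = 0, borrow out 0
  col 8: (0 - 0 borrow-in) - 0 → 0 - 0 = 0, borrow out 0
  col 9: (0 - 0 borrow-in) - 0 → 0 - 0 = 0, borrow out 0
  col 10: (1 - 0 borrow-in) - 0 → 1 - 0 = 1, borrow out 0
Reading bits MSB→LSB: 10001011100
Strip leading zeros: 10001011100
= 10001011100


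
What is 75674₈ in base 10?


Positional values:
Position 0: 4 × 8^0 = 4
Position 1: 7 × 8^1 = 56
Position 2: 6 × 8^2 = 384
Position 3: 5 × 8^3 = 2560
Position 4: 7 × 8^4 = 28672
Sum = 4 + 56 + 384 + 2560 + 28672
= 31676


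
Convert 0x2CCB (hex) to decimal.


Positional values:
Position 0: B × 16^0 = 11 × 1 = 11
Position 1: C × 16^1 = 12 × 16 = 192
Position 2: C × 16^2 = 12 × 256 = 3072
Position 3: 2 × 16^3 = 2 × 4096 = 8192
Sum = 11 + 192 + 3072 + 8192
= 11467


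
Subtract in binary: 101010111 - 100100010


Align and subtract column by column (LSB to MSB, borrowing when needed):
  101010111
- 100100010
  ---------
  col 0: (1 - 0 borrow-in) - 0 → 1 - 0 = 1, borrow out 0
  col 1: (1 - 0 borrow-in) - 1 → 1 - 1 = 0, borrow out 0
  col 2: (1 - 0 borrow-in) - 0 → 1 - 0 = 1, borrow out 0
  col 3: (0 - 0 borrow-in) - 0 → 0 - 0 = 0, borrow out 0
  col 4: (1 - 0 borrow-in) - 0 → 1 - 0 = 1, borrow out 0
  col 5: (0 - 0 borrow-in) - 1 → borrow from next column: (0+2) - 1 = 1, borrow out 1
  col 6: (1 - 1 borrow-in) - 0 → 0 - 0 = 0, borrow out 0
  col 7: (0 - 0 borrow-in) - 0 → 0 - 0 = 0, borrow out 0
  col 8: (1 - 0 borrow-in) - 1 → 1 - 1 = 0, borrow out 0
Reading bits MSB→LSB: 000110101
Strip leading zeros: 110101
= 110101


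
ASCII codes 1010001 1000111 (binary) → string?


Codes (binary): 1010001 1000111
Per-code ASCII lookup:
  1010001 = 81  (range 65-90: uppercase, 81 - 65 = 16) → 'Q'
  1000111 = 71  (range 65-90: uppercase, 71 - 65 = 6) → 'G'
= 'QG'


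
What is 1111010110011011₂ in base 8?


Group into 3-bit groups: 001111010110011011
  001 = 1
  111 = 7
  010 = 2
  110 = 6
  011 = 3
  011 = 3
= 0o172633


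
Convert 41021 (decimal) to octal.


Divide by 8 repeatedly:
41021 ÷ 8 = 5127 remainder 5
5127 ÷ 8 = 640 remainder 7
640 ÷ 8 = 80 remainder 0
80 ÷ 8 = 10 remainder 0
10 ÷ 8 = 1 remainder 2
1 ÷ 8 = 0 remainder 1
Reading remainders bottom-up:
= 0o120075


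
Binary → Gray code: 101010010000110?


Binary: 101010010000110
Gray code: G = B XOR (B >> 1)
B >> 1 = 010101001000011
101010010000110 XOR 010101001000011:
  1 XOR 0 = 1
  0 XOR 1 = 1
  1 XOR 0 = 1
  0 XOR 1 = 1
  1 XOR 0 = 1
  0 XOR 1 = 1
  0 XOR 0 = 0
  1 XOR 0 = 1
  0 XOR 1 = 1
  0 XOR 0 = 0
  0 XOR 0 = 0
  0 XOR 0 = 0
  1 XOR 0 = 1
  1 XOR 1 = 0
  0 XOR 1 = 1
= 111111011000101


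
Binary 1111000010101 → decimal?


Positional values:
Bit 0: 1 × 2^0 = 1
Bit 2: 1 × 2^2 = 4
Bit 4: 1 × 2^4 = 16
Bit 9: 1 × 2^9 = 512
Bit 10: 1 × 2^10 = 1024
Bit 11: 1 × 2^11 = 2048
Bit 12: 1 × 2^12 = 4096
Sum = 1 + 4 + 16 + 512 + 1024 + 2048 + 4096
= 7701


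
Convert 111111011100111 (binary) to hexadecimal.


Group into 4-bit nibbles: 0111111011100111
  0111 = 7
  1110 = E
  1110 = E
  0111 = 7
= 0x7EE7


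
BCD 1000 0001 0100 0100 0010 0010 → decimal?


Each 4-bit group → digit:
  1000 → 8
  0001 → 1
  0100 → 4
  0100 → 4
  0010 → 2
  0010 → 2
= 814422


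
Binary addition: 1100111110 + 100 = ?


Align and add column by column (LSB to MSB, carry propagating):
  01100111110
+ 00000000100
  -----------
  col 0: 0 + 0 + 0 (carry in) = 0 → bit 0, carry out 0
  col 1: 1 + 0 + 0 (carry in) = 1 → bit 1, carry out 0
  col 2: 1 + 1 + 0 (carry in) = 2 → bit 0, carry out 1
  col 3: 1 + 0 + 1 (carry in) = 2 → bit 0, carry out 1
  col 4: 1 + 0 + 1 (carry in) = 2 → bit 0, carry out 1
  col 5: 1 + 0 + 1 (carry in) = 2 → bit 0, carry out 1
  col 6: 0 + 0 + 1 (carry in) = 1 → bit 1, carry out 0
  col 7: 0 + 0 + 0 (carry in) = 0 → bit 0, carry out 0
  col 8: 1 + 0 + 0 (carry in) = 1 → bit 1, carry out 0
  col 9: 1 + 0 + 0 (carry in) = 1 → bit 1, carry out 0
  col 10: 0 + 0 + 0 (carry in) = 0 → bit 0, carry out 0
Reading bits MSB→LSB: 01101000010
Strip leading zeros: 1101000010
= 1101000010


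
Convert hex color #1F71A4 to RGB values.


Hex: #1F71A4
R = 1F₁₆ = 31
G = 71₁₆ = 113
B = A4₁₆ = 164
= RGB(31, 113, 164)


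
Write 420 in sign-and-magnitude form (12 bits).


Sign bit: 0 (positive)
Magnitude: 420 = 00110100100
= 000110100100


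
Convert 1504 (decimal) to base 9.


Divide by 9 repeatedly:
1504 ÷ 9 = 167 remainder 1
167 ÷ 9 = 18 remainder 5
18 ÷ 9 = 2 remainder 0
2 ÷ 9 = 0 remainder 2
Reading remainders bottom-up:
= 2051


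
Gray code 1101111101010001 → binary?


Gray code: 1101111101010001
MSB stays the same: 1
Each subsequent bit = prev_binary XOR current_gray:
  B[1] = 1 XOR 1 = 0
  B[2] = 0 XOR 0 = 0
  B[3] = 0 XOR 1 = 1
  B[4] = 1 XOR 1 = 0
  B[5] = 0 XOR 1 = 1
  B[6] = 1 XOR 1 = 0
  B[7] = 0 XOR 1 = 1
  B[8] = 1 XOR 0 = 1
  B[9] = 1 XOR 1 = 0
  B[10] = 0 XOR 0 = 0
  B[11] = 0 XOR 1 = 1
  B[12] = 1 XOR 0 = 1
  B[13] = 1 XOR 0 = 1
  B[14] = 1 XOR 0 = 1
  B[15] = 1 XOR 1 = 0
= 1001010110011110 (38302 decimal)


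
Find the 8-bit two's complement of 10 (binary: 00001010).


Original: 00001010
Step 1 - Invert all bits: 11110101
Step 2 - Add 1: 11110101 + 1
= 11110110 (represents -10)


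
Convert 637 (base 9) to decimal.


Positional values (base 9):
  7 × 9^0 = 7 × 1 = 7
  3 × 9^1 = 3 × 9 = 27
  6 × 9^2 = 6 × 81 = 486
Sum = 7 + 27 + 486
= 520


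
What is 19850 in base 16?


Divide by 16 repeatedly:
19850 ÷ 16 = 1240 remainder 10 (A)
1240 ÷ 16 = 77 remainder 8 (8)
77 ÷ 16 = 4 remainder 13 (D)
4 ÷ 16 = 0 remainder 4 (4)
Reading remainders bottom-up:
= 0x4D8A


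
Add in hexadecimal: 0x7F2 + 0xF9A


Align and add column by column (LSB to MSB, each column mod 16 with carry):
  07F2
+ 0F9A
  ----
  col 0: 2(2) + A(10) + 0 (carry in) = 12 → C(12), carry out 0
  col 1: F(15) + 9(9) + 0 (carry in) = 24 → 8(8), carry out 1
  col 2: 7(7) + F(15) + 1 (carry in) = 23 → 7(7), carry out 1
  col 3: 0(0) + 0(0) + 1 (carry in) = 1 → 1(1), carry out 0
Reading digits MSB→LSB: 178C
Strip leading zeros: 178C
= 0x178C


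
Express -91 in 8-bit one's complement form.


Original: 01011011
Invert all bits:
  bit 0: 0 → 1
  bit 1: 1 → 0
  bit 2: 0 → 1
  bit 3: 1 → 0
  bit 4: 1 → 0
  bit 5: 0 → 1
  bit 6: 1 → 0
  bit 7: 1 → 0
= 10100100


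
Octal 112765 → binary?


Each octal digit → 3 binary bits:
  1 = 001
  1 = 001
  2 = 010
  7 = 111
  6 = 110
  5 = 101
Concatenate: 001 001 010 111 110 101
= 001001010111110101


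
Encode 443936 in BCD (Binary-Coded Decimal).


Each digit → 4-bit binary:
  4 → 0100
  4 → 0100
  3 → 0011
  9 → 1001
  3 → 0011
  6 → 0110
= 0100 0100 0011 1001 0011 0110


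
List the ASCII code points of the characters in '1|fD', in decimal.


String: '1|fD'  (4 characters)
Per-character ASCII lookup:
  '1': digits start at 48: '1' = 48 + 1 = 49
  '|': special character: '|' = 124
  'f': lowercase starts at 97: 'f' = 97 + 5 = 102
  'D': uppercase starts at 65: 'D' = 65 + 3 = 68
= 49 124 102 68


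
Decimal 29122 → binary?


Divide by 2 repeatedly:
29122 ÷ 2 = 14561 remainder 0
14561 ÷ 2 = 7280 remainder 1
7280 ÷ 2 = 3640 remainder 0
3640 ÷ 2 = 1820 remainder 0
1820 ÷ 2 = 910 remainder 0
910 ÷ 2 = 455 remainder 0
455 ÷ 2 = 227 remainder 1
227 ÷ 2 = 113 remainder 1
113 ÷ 2 = 56 remainder 1
56 ÷ 2 = 28 remainder 0
28 ÷ 2 = 14 remainder 0
14 ÷ 2 = 7 remainder 0
7 ÷ 2 = 3 remainder 1
3 ÷ 2 = 1 remainder 1
1 ÷ 2 = 0 remainder 1
Reading remainders bottom-up:
= 111000111000010


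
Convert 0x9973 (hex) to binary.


Each hex digit → 4 binary bits:
  9 = 1001
  9 = 1001
  7 = 0111
  3 = 0011
Concatenate: 1001 1001 0111 0011
= 1001100101110011


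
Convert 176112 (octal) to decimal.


Positional values:
Position 0: 2 × 8^0 = 2
Position 1: 1 × 8^1 = 8
Position 2: 1 × 8^2 = 64
Position 3: 6 × 8^3 = 3072
Position 4: 7 × 8^4 = 28672
Position 5: 1 × 8^5 = 32768
Sum = 2 + 8 + 64 + 3072 + 28672 + 32768
= 64586


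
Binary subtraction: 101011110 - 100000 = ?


Align and subtract column by column (LSB to MSB, borrowing when needed):
  101011110
- 000100000
  ---------
  col 0: (0 - 0 borrow-in) - 0 → 0 - 0 = 0, borrow out 0
  col 1: (1 - 0 borrow-in) - 0 → 1 - 0 = 1, borrow out 0
  col 2: (1 - 0 borrow-in) - 0 → 1 - 0 = 1, borrow out 0
  col 3: (1 - 0 borrow-in) - 0 → 1 - 0 = 1, borrow out 0
  col 4: (1 - 0 borrow-in) - 0 → 1 - 0 = 1, borrow out 0
  col 5: (0 - 0 borrow-in) - 1 → borrow from next column: (0+2) - 1 = 1, borrow out 1
  col 6: (1 - 1 borrow-in) - 0 → 0 - 0 = 0, borrow out 0
  col 7: (0 - 0 borrow-in) - 0 → 0 - 0 = 0, borrow out 0
  col 8: (1 - 0 borrow-in) - 0 → 1 - 0 = 1, borrow out 0
Reading bits MSB→LSB: 100111110
Strip leading zeros: 100111110
= 100111110


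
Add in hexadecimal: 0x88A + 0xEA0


Align and add column by column (LSB to MSB, each column mod 16 with carry):
  088A
+ 0EA0
  ----
  col 0: A(10) + 0(0) + 0 (carry in) = 10 → A(10), carry out 0
  col 1: 8(8) + A(10) + 0 (carry in) = 18 → 2(2), carry out 1
  col 2: 8(8) + E(14) + 1 (carry in) = 23 → 7(7), carry out 1
  col 3: 0(0) + 0(0) + 1 (carry in) = 1 → 1(1), carry out 0
Reading digits MSB→LSB: 172A
Strip leading zeros: 172A
= 0x172A


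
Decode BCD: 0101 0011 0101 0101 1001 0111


Each 4-bit group → digit:
  0101 → 5
  0011 → 3
  0101 → 5
  0101 → 5
  1001 → 9
  0111 → 7
= 535597


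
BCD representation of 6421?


Each digit → 4-bit binary:
  6 → 0110
  4 → 0100
  2 → 0010
  1 → 0001
= 0110 0100 0010 0001


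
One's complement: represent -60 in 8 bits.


Original: 00111100
Invert all bits:
  bit 0: 0 → 1
  bit 1: 0 → 1
  bit 2: 1 → 0
  bit 3: 1 → 0
  bit 4: 1 → 0
  bit 5: 1 → 0
  bit 6: 0 → 1
  bit 7: 0 → 1
= 11000011


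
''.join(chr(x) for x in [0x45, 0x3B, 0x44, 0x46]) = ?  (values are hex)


Codes (hex): 0x45 0x3B 0x44 0x46
Per-code ASCII lookup:
  0x45 = 69  (range 65-90: uppercase, 69 - 65 = 4) → 'E'
  0x3B = 59  (special character) → ';'
  0x44 = 68  (range 65-90: uppercase, 68 - 65 = 3) → 'D'
  0x46 = 70  (range 65-90: uppercase, 70 - 65 = 5) → 'F'
= 'E;DF'


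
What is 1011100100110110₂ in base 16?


Group into 4-bit nibbles: 1011100100110110
  1011 = B
  1001 = 9
  0011 = 3
  0110 = 6
= 0xB936


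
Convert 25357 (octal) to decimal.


Positional values:
Position 0: 7 × 8^0 = 7
Position 1: 5 × 8^1 = 40
Position 2: 3 × 8^2 = 192
Position 3: 5 × 8^3 = 2560
Position 4: 2 × 8^4 = 8192
Sum = 7 + 40 + 192 + 2560 + 8192
= 10991


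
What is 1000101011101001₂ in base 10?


Positional values:
Bit 0: 1 × 2^0 = 1
Bit 3: 1 × 2^3 = 8
Bit 5: 1 × 2^5 = 32
Bit 6: 1 × 2^6 = 64
Bit 7: 1 × 2^7 = 128
Bit 9: 1 × 2^9 = 512
Bit 11: 1 × 2^11 = 2048
Bit 15: 1 × 2^15 = 32768
Sum = 1 + 8 + 32 + 64 + 128 + 512 + 2048 + 32768
= 35561


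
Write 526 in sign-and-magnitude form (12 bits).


Sign bit: 0 (positive)
Magnitude: 526 = 01000001110
= 001000001110


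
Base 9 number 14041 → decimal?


Positional values (base 9):
  1 × 9^0 = 1 × 1 = 1
  4 × 9^1 = 4 × 9 = 36
  0 × 9^2 = 0 × 81 = 0
  4 × 9^3 = 4 × 729 = 2916
  1 × 9^4 = 1 × 6561 = 6561
Sum = 1 + 36 + 0 + 2916 + 6561
= 9514


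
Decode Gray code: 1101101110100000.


Gray code: 1101101110100000
MSB stays the same: 1
Each subsequent bit = prev_binary XOR current_gray:
  B[1] = 1 XOR 1 = 0
  B[2] = 0 XOR 0 = 0
  B[3] = 0 XOR 1 = 1
  B[4] = 1 XOR 1 = 0
  B[5] = 0 XOR 0 = 0
  B[6] = 0 XOR 1 = 1
  B[7] = 1 XOR 1 = 0
  B[8] = 0 XOR 1 = 1
  B[9] = 1 XOR 0 = 1
  B[10] = 1 XOR 1 = 0
  B[11] = 0 XOR 0 = 0
  B[12] = 0 XOR 0 = 0
  B[13] = 0 XOR 0 = 0
  B[14] = 0 XOR 0 = 0
  B[15] = 0 XOR 0 = 0
= 1001001011000000 (37568 decimal)


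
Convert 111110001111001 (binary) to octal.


Group into 3-bit groups: 111110001111001
  111 = 7
  110 = 6
  001 = 1
  111 = 7
  001 = 1
= 0o76171


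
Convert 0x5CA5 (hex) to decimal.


Positional values:
Position 0: 5 × 16^0 = 5 × 1 = 5
Position 1: A × 16^1 = 10 × 16 = 160
Position 2: C × 16^2 = 12 × 256 = 3072
Position 3: 5 × 16^3 = 5 × 4096 = 20480
Sum = 5 + 160 + 3072 + 20480
= 23717


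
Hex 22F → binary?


Each hex digit → 4 binary bits:
  2 = 0010
  2 = 0010
  F = 1111
Concatenate: 0010 0010 1111
= 001000101111


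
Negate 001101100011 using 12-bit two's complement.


Original: 001101100011
Step 1 - Invert all bits: 110010011100
Step 2 - Add 1: 110010011100 + 1
= 110010011101 (represents -867)


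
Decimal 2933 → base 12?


Divide by 12 repeatedly:
2933 ÷ 12 = 244 remainder 5
244 ÷ 12 = 20 remainder 4
20 ÷ 12 = 1 remainder 8
1 ÷ 12 = 0 remainder 1
Reading remainders bottom-up:
= 1845


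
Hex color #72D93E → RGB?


Hex: #72D93E
R = 72₁₆ = 114
G = D9₁₆ = 217
B = 3E₁₆ = 62
= RGB(114, 217, 62)


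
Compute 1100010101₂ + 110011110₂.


Align and add column by column (LSB to MSB, carry propagating):
  01100010101
+ 00110011110
  -----------
  col 0: 1 + 0 + 0 (carry in) = 1 → bit 1, carry out 0
  col 1: 0 + 1 + 0 (carry in) = 1 → bit 1, carry out 0
  col 2: 1 + 1 + 0 (carry in) = 2 → bit 0, carry out 1
  col 3: 0 + 1 + 1 (carry in) = 2 → bit 0, carry out 1
  col 4: 1 + 1 + 1 (carry in) = 3 → bit 1, carry out 1
  col 5: 0 + 0 + 1 (carry in) = 1 → bit 1, carry out 0
  col 6: 0 + 0 + 0 (carry in) = 0 → bit 0, carry out 0
  col 7: 0 + 1 + 0 (carry in) = 1 → bit 1, carry out 0
  col 8: 1 + 1 + 0 (carry in) = 2 → bit 0, carry out 1
  col 9: 1 + 0 + 1 (carry in) = 2 → bit 0, carry out 1
  col 10: 0 + 0 + 1 (carry in) = 1 → bit 1, carry out 0
Reading bits MSB→LSB: 10010110011
Strip leading zeros: 10010110011
= 10010110011


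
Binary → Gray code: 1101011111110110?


Binary: 1101011111110110
Gray code: G = B XOR (B >> 1)
B >> 1 = 0110101111111011
1101011111110110 XOR 0110101111111011:
  1 XOR 0 = 1
  1 XOR 1 = 0
  0 XOR 1 = 1
  1 XOR 0 = 1
  0 XOR 1 = 1
  1 XOR 0 = 1
  1 XOR 1 = 0
  1 XOR 1 = 0
  1 XOR 1 = 0
  1 XOR 1 = 0
  1 XOR 1 = 0
  1 XOR 1 = 0
  0 XOR 1 = 1
  1 XOR 0 = 1
  1 XOR 1 = 0
  0 XOR 1 = 1
= 1011110000001101


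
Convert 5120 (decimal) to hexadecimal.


Divide by 16 repeatedly:
5120 ÷ 16 = 320 remainder 0 (0)
320 ÷ 16 = 20 remainder 0 (0)
20 ÷ 16 = 1 remainder 4 (4)
1 ÷ 16 = 0 remainder 1 (1)
Reading remainders bottom-up:
= 0x1400


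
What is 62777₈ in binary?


Each octal digit → 3 binary bits:
  6 = 110
  2 = 010
  7 = 111
  7 = 111
  7 = 111
Concatenate: 110 010 111 111 111
= 110010111111111


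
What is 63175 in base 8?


Divide by 8 repeatedly:
63175 ÷ 8 = 7896 remainder 7
7896 ÷ 8 = 987 remainder 0
987 ÷ 8 = 123 remainder 3
123 ÷ 8 = 15 remainder 3
15 ÷ 8 = 1 remainder 7
1 ÷ 8 = 0 remainder 1
Reading remainders bottom-up:
= 0o173307


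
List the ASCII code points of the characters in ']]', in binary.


String: ']]'  (2 characters)
Per-character ASCII lookup:
  ']': special character: ']' = 93 → 1011101
  ']': special character: ']' = 93 → 1011101
= 1011101 1011101


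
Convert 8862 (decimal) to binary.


Divide by 2 repeatedly:
8862 ÷ 2 = 4431 remainder 0
4431 ÷ 2 = 2215 remainder 1
2215 ÷ 2 = 1107 remainder 1
1107 ÷ 2 = 553 remainder 1
553 ÷ 2 = 276 remainder 1
276 ÷ 2 = 138 remainder 0
138 ÷ 2 = 69 remainder 0
69 ÷ 2 = 34 remainder 1
34 ÷ 2 = 17 remainder 0
17 ÷ 2 = 8 remainder 1
8 ÷ 2 = 4 remainder 0
4 ÷ 2 = 2 remainder 0
2 ÷ 2 = 1 remainder 0
1 ÷ 2 = 0 remainder 1
Reading remainders bottom-up:
= 10001010011110


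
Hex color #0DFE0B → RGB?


Hex: #0DFE0B
R = 0D₁₆ = 13
G = FE₁₆ = 254
B = 0B₁₆ = 11
= RGB(13, 254, 11)


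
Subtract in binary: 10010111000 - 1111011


Align and subtract column by column (LSB to MSB, borrowing when needed):
  10010111000
- 00001111011
  -----------
  col 0: (0 - 0 borrow-in) - 1 → borrow from next column: (0+2) - 1 = 1, borrow out 1
  col 1: (0 - 1 borrow-in) - 1 → borrow from next column: (-1+2) - 1 = 0, borrow out 1
  col 2: (0 - 1 borrow-in) - 0 → borrow from next column: (-1+2) - 0 = 1, borrow out 1
  col 3: (1 - 1 borrow-in) - 1 → borrow from next column: (0+2) - 1 = 1, borrow out 1
  col 4: (1 - 1 borrow-in) - 1 → borrow from next column: (0+2) - 1 = 1, borrow out 1
  col 5: (1 - 1 borrow-in) - 1 → borrow from next column: (0+2) - 1 = 1, borrow out 1
  col 6: (0 - 1 borrow-in) - 1 → borrow from next column: (-1+2) - 1 = 0, borrow out 1
  col 7: (1 - 1 borrow-in) - 0 → 0 - 0 = 0, borrow out 0
  col 8: (0 - 0 borrow-in) - 0 → 0 - 0 = 0, borrow out 0
  col 9: (0 - 0 borrow-in) - 0 → 0 - 0 = 0, borrow out 0
  col 10: (1 - 0 borrow-in) - 0 → 1 - 0 = 1, borrow out 0
Reading bits MSB→LSB: 10000111101
Strip leading zeros: 10000111101
= 10000111101


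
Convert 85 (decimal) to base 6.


Divide by 6 repeatedly:
85 ÷ 6 = 14 remainder 1
14 ÷ 6 = 2 remainder 2
2 ÷ 6 = 0 remainder 2
Reading remainders bottom-up:
= 221


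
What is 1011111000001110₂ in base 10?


Positional values:
Bit 1: 1 × 2^1 = 2
Bit 2: 1 × 2^2 = 4
Bit 3: 1 × 2^3 = 8
Bit 9: 1 × 2^9 = 512
Bit 10: 1 × 2^10 = 1024
Bit 11: 1 × 2^11 = 2048
Bit 12: 1 × 2^12 = 4096
Bit 13: 1 × 2^13 = 8192
Bit 15: 1 × 2^15 = 32768
Sum = 2 + 4 + 8 + 512 + 1024 + 2048 + 4096 + 8192 + 32768
= 48654


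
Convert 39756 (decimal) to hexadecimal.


Divide by 16 repeatedly:
39756 ÷ 16 = 2484 remainder 12 (C)
2484 ÷ 16 = 155 remainder 4 (4)
155 ÷ 16 = 9 remainder 11 (B)
9 ÷ 16 = 0 remainder 9 (9)
Reading remainders bottom-up:
= 0x9B4C


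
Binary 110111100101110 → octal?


Group into 3-bit groups: 110111100101110
  110 = 6
  111 = 7
  100 = 4
  101 = 5
  110 = 6
= 0o67456


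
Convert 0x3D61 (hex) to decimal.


Positional values:
Position 0: 1 × 16^0 = 1 × 1 = 1
Position 1: 6 × 16^1 = 6 × 16 = 96
Position 2: D × 16^2 = 13 × 256 = 3328
Position 3: 3 × 16^3 = 3 × 4096 = 12288
Sum = 1 + 96 + 3328 + 12288
= 15713


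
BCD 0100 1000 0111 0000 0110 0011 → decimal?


Each 4-bit group → digit:
  0100 → 4
  1000 → 8
  0111 → 7
  0000 → 0
  0110 → 6
  0011 → 3
= 487063


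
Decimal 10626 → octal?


Divide by 8 repeatedly:
10626 ÷ 8 = 1328 remainder 2
1328 ÷ 8 = 166 remainder 0
166 ÷ 8 = 20 remainder 6
20 ÷ 8 = 2 remainder 4
2 ÷ 8 = 0 remainder 2
Reading remainders bottom-up:
= 0o24602


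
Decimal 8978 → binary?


Divide by 2 repeatedly:
8978 ÷ 2 = 4489 remainder 0
4489 ÷ 2 = 2244 remainder 1
2244 ÷ 2 = 1122 remainder 0
1122 ÷ 2 = 561 remainder 0
561 ÷ 2 = 280 remainder 1
280 ÷ 2 = 140 remainder 0
140 ÷ 2 = 70 remainder 0
70 ÷ 2 = 35 remainder 0
35 ÷ 2 = 17 remainder 1
17 ÷ 2 = 8 remainder 1
8 ÷ 2 = 4 remainder 0
4 ÷ 2 = 2 remainder 0
2 ÷ 2 = 1 remainder 0
1 ÷ 2 = 0 remainder 1
Reading remainders bottom-up:
= 10001100010010


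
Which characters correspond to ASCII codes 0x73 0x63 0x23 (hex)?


Codes (hex): 0x73 0x63 0x23
Per-code ASCII lookup:
  0x73 = 115  (range 97-122: lowercase, 115 - 97 = 18) → 's'
  0x63 = 99  (range 97-122: lowercase, 99 - 97 = 2) → 'c'
  0x23 = 35  (special character) → '#'
= 'sc#'


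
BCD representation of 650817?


Each digit → 4-bit binary:
  6 → 0110
  5 → 0101
  0 → 0000
  8 → 1000
  1 → 0001
  7 → 0111
= 0110 0101 0000 1000 0001 0111


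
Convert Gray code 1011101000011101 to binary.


Gray code: 1011101000011101
MSB stays the same: 1
Each subsequent bit = prev_binary XOR current_gray:
  B[1] = 1 XOR 0 = 1
  B[2] = 1 XOR 1 = 0
  B[3] = 0 XOR 1 = 1
  B[4] = 1 XOR 1 = 0
  B[5] = 0 XOR 0 = 0
  B[6] = 0 XOR 1 = 1
  B[7] = 1 XOR 0 = 1
  B[8] = 1 XOR 0 = 1
  B[9] = 1 XOR 0 = 1
  B[10] = 1 XOR 0 = 1
  B[11] = 1 XOR 1 = 0
  B[12] = 0 XOR 1 = 1
  B[13] = 1 XOR 1 = 0
  B[14] = 0 XOR 0 = 0
  B[15] = 0 XOR 1 = 1
= 1101001111101001 (54249 decimal)


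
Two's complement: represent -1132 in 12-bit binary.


Original: 010001101100
Step 1 - Invert all bits: 101110010011
Step 2 - Add 1: 101110010011 + 1
= 101110010100 (represents -1132)


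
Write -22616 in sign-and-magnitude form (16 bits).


Sign bit: 1 (negative)
Magnitude: 22616 = 101100001011000
= 1101100001011000


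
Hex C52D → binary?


Each hex digit → 4 binary bits:
  C = 1100
  5 = 0101
  2 = 0010
  D = 1101
Concatenate: 1100 0101 0010 1101
= 1100010100101101


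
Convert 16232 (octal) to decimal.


Positional values:
Position 0: 2 × 8^0 = 2
Position 1: 3 × 8^1 = 24
Position 2: 2 × 8^2 = 128
Position 3: 6 × 8^3 = 3072
Position 4: 1 × 8^4 = 4096
Sum = 2 + 24 + 128 + 3072 + 4096
= 7322


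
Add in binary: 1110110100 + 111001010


Align and add column by column (LSB to MSB, carry propagating):
  01110110100
+ 00111001010
  -----------
  col 0: 0 + 0 + 0 (carry in) = 0 → bit 0, carry out 0
  col 1: 0 + 1 + 0 (carry in) = 1 → bit 1, carry out 0
  col 2: 1 + 0 + 0 (carry in) = 1 → bit 1, carry out 0
  col 3: 0 + 1 + 0 (carry in) = 1 → bit 1, carry out 0
  col 4: 1 + 0 + 0 (carry in) = 1 → bit 1, carry out 0
  col 5: 1 + 0 + 0 (carry in) = 1 → bit 1, carry out 0
  col 6: 0 + 1 + 0 (carry in) = 1 → bit 1, carry out 0
  col 7: 1 + 1 + 0 (carry in) = 2 → bit 0, carry out 1
  col 8: 1 + 1 + 1 (carry in) = 3 → bit 1, carry out 1
  col 9: 1 + 0 + 1 (carry in) = 2 → bit 0, carry out 1
  col 10: 0 + 0 + 1 (carry in) = 1 → bit 1, carry out 0
Reading bits MSB→LSB: 10101111110
Strip leading zeros: 10101111110
= 10101111110


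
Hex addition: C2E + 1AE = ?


Align and add column by column (LSB to MSB, each column mod 16 with carry):
  0C2E
+ 01AE
  ----
  col 0: E(14) + E(14) + 0 (carry in) = 28 → C(12), carry out 1
  col 1: 2(2) + A(10) + 1 (carry in) = 13 → D(13), carry out 0
  col 2: C(12) + 1(1) + 0 (carry in) = 13 → D(13), carry out 0
  col 3: 0(0) + 0(0) + 0 (carry in) = 0 → 0(0), carry out 0
Reading digits MSB→LSB: 0DDC
Strip leading zeros: DDC
= 0xDDC


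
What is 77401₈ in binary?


Each octal digit → 3 binary bits:
  7 = 111
  7 = 111
  4 = 100
  0 = 000
  1 = 001
Concatenate: 111 111 100 000 001
= 111111100000001


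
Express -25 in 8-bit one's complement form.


Original: 00011001
Invert all bits:
  bit 0: 0 → 1
  bit 1: 0 → 1
  bit 2: 0 → 1
  bit 3: 1 → 0
  bit 4: 1 → 0
  bit 5: 0 → 1
  bit 6: 0 → 1
  bit 7: 1 → 0
= 11100110


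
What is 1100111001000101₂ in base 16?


Group into 4-bit nibbles: 1100111001000101
  1100 = C
  1110 = E
  0100 = 4
  0101 = 5
= 0xCE45


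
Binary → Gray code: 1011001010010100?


Binary: 1011001010010100
Gray code: G = B XOR (B >> 1)
B >> 1 = 0101100101001010
1011001010010100 XOR 0101100101001010:
  1 XOR 0 = 1
  0 XOR 1 = 1
  1 XOR 0 = 1
  1 XOR 1 = 0
  0 XOR 1 = 1
  0 XOR 0 = 0
  1 XOR 0 = 1
  0 XOR 1 = 1
  1 XOR 0 = 1
  0 XOR 1 = 1
  0 XOR 0 = 0
  1 XOR 0 = 1
  0 XOR 1 = 1
  1 XOR 0 = 1
  0 XOR 1 = 1
  0 XOR 0 = 0
= 1110101111011110


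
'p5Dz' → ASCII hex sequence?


String: 'p5Dz'  (4 characters)
Per-character ASCII lookup:
  'p': lowercase starts at 97: 'p' = 97 + 15 = 112 → 0x70
  '5': digits start at 48: '5' = 48 + 5 = 53 → 0x35
  'D': uppercase starts at 65: 'D' = 65 + 3 = 68 → 0x44
  'z': lowercase starts at 97: 'z' = 97 + 25 = 122 → 0x7A
= 0x70 0x35 0x44 0x7A


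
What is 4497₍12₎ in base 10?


Positional values (base 12):
  7 × 12^0 = 7 × 1 = 7
  9 × 12^1 = 9 × 12 = 108
  4 × 12^2 = 4 × 144 = 576
  4 × 12^3 = 4 × 1728 = 6912
Sum = 7 + 108 + 576 + 6912
= 7603


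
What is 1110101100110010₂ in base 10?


Positional values:
Bit 1: 1 × 2^1 = 2
Bit 4: 1 × 2^4 = 16
Bit 5: 1 × 2^5 = 32
Bit 8: 1 × 2^8 = 256
Bit 9: 1 × 2^9 = 512
Bit 11: 1 × 2^11 = 2048
Bit 13: 1 × 2^13 = 8192
Bit 14: 1 × 2^14 = 16384
Bit 15: 1 × 2^15 = 32768
Sum = 2 + 16 + 32 + 256 + 512 + 2048 + 8192 + 16384 + 32768
= 60210


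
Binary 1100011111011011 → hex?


Group into 4-bit nibbles: 1100011111011011
  1100 = C
  0111 = 7
  1101 = D
  1011 = B
= 0xC7DB


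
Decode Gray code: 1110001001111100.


Gray code: 1110001001111100
MSB stays the same: 1
Each subsequent bit = prev_binary XOR current_gray:
  B[1] = 1 XOR 1 = 0
  B[2] = 0 XOR 1 = 1
  B[3] = 1 XOR 0 = 1
  B[4] = 1 XOR 0 = 1
  B[5] = 1 XOR 0 = 1
  B[6] = 1 XOR 1 = 0
  B[7] = 0 XOR 0 = 0
  B[8] = 0 XOR 0 = 0
  B[9] = 0 XOR 1 = 1
  B[10] = 1 XOR 1 = 0
  B[11] = 0 XOR 1 = 1
  B[12] = 1 XOR 1 = 0
  B[13] = 0 XOR 1 = 1
  B[14] = 1 XOR 0 = 1
  B[15] = 1 XOR 0 = 1
= 1011110001010111 (48215 decimal)


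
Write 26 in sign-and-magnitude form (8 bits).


Sign bit: 0 (positive)
Magnitude: 26 = 0011010
= 00011010


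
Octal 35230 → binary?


Each octal digit → 3 binary bits:
  3 = 011
  5 = 101
  2 = 010
  3 = 011
  0 = 000
Concatenate: 011 101 010 011 000
= 011101010011000


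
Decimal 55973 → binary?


Divide by 2 repeatedly:
55973 ÷ 2 = 27986 remainder 1
27986 ÷ 2 = 13993 remainder 0
13993 ÷ 2 = 6996 remainder 1
6996 ÷ 2 = 3498 remainder 0
3498 ÷ 2 = 1749 remainder 0
1749 ÷ 2 = 874 remainder 1
874 ÷ 2 = 437 remainder 0
437 ÷ 2 = 218 remainder 1
218 ÷ 2 = 109 remainder 0
109 ÷ 2 = 54 remainder 1
54 ÷ 2 = 27 remainder 0
27 ÷ 2 = 13 remainder 1
13 ÷ 2 = 6 remainder 1
6 ÷ 2 = 3 remainder 0
3 ÷ 2 = 1 remainder 1
1 ÷ 2 = 0 remainder 1
Reading remainders bottom-up:
= 1101101010100101


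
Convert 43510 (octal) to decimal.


Positional values:
Position 0: 0 × 8^0 = 0
Position 1: 1 × 8^1 = 8
Position 2: 5 × 8^2 = 320
Position 3: 3 × 8^3 = 1536
Position 4: 4 × 8^4 = 16384
Sum = 0 + 8 + 320 + 1536 + 16384
= 18248


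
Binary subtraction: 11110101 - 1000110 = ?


Align and subtract column by column (LSB to MSB, borrowing when needed):
  11110101
- 01000110
  --------
  col 0: (1 - 0 borrow-in) - 0 → 1 - 0 = 1, borrow out 0
  col 1: (0 - 0 borrow-in) - 1 → borrow from next column: (0+2) - 1 = 1, borrow out 1
  col 2: (1 - 1 borrow-in) - 1 → borrow from next column: (0+2) - 1 = 1, borrow out 1
  col 3: (0 - 1 borrow-in) - 0 → borrow from next column: (-1+2) - 0 = 1, borrow out 1
  col 4: (1 - 1 borrow-in) - 0 → 0 - 0 = 0, borrow out 0
  col 5: (1 - 0 borrow-in) - 0 → 1 - 0 = 1, borrow out 0
  col 6: (1 - 0 borrow-in) - 1 → 1 - 1 = 0, borrow out 0
  col 7: (1 - 0 borrow-in) - 0 → 1 - 0 = 1, borrow out 0
Reading bits MSB→LSB: 10101111
Strip leading zeros: 10101111
= 10101111
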